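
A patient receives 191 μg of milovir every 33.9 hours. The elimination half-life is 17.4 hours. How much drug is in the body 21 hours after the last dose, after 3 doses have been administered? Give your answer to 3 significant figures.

110 μg

The 3 doses were given 88.8, 54.9, 21 hours ago.
Total = 191·(1/2)^(88.8/17.4) + 191·(1/2)^(54.9/17.4) + 191·(1/2)^(21/17.4)
      = 5.5557 + 21.44 + 82.741 ≈ 109.74 μg.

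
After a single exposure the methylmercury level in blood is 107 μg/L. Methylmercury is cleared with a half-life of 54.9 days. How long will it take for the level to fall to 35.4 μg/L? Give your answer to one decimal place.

87.6 days

Fraction remaining = 35.4/107 ≈ 0.33084.
n = log₂(107/35.4) = ln(3.0226)/ln 2 ≈ 1.5958 half-lives.
t = n × t½ = 1.5958 × 54.9 ≈ 87.609 days.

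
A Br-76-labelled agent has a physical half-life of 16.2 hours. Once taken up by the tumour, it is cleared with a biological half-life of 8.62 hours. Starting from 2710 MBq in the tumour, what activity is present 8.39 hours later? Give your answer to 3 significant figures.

964 MBq

1/t_eff = 1/t_phys + 1/t_biol = 1/16.2 + 1/8.62 = 0.17774 per hour.
t_eff = 16.2 × 8.62 / (16.2 + 8.62) ≈ 5.6263 hours.
Remaining = 2710 × (1/2)^(8.39/5.6263) = 2710 × (1/2)^1.4912 ≈ 963.98 MBq.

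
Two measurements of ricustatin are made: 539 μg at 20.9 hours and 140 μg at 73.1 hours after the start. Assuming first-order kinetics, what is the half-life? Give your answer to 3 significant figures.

Over Δt = 73.1 − 20.9 = 52.2 hours, the level fell by a factor of 539/140 ≈ 3.85.
n = log₂(3.85) ≈ 1.9449 half-lives, so t½ = 52.2/1.9449 ≈ 26.84 hours.

26.8 hours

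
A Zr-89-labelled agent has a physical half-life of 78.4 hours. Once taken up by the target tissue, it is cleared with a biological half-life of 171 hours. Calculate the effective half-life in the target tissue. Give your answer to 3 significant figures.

53.8 hours

1/t_eff = 1/t_phys + 1/t_biol = 1/78.4 + 1/171 = 0.018603 per hour.
t_eff = 78.4 × 171 / (78.4 + 171) ≈ 53.755 hours.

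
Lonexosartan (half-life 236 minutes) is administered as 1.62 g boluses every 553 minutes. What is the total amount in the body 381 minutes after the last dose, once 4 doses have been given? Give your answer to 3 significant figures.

The 4 doses were given 2040, 1487, 934, 381 minutes ago.
Total = 1.62·(1/2)^(2040/236) + 1.62·(1/2)^(1487/236) + 1.62·(1/2)^(934/236) + 1.62·(1/2)^(381/236)
      = 0.0040494 + 0.020548 + 0.10427 + 0.52909 ≈ 0.65796 g.

0.658 g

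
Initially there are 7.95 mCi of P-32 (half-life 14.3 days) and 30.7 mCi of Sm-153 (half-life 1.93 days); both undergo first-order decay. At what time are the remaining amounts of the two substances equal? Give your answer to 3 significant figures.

Set 7.95·(1/2)^(t/14.3) = 30.7·(1/2)^(t/1.93).
Taking log₂: log₂(7.95/30.7) = t·(1/14.3 − 1/1.93).
log₂(0.25896) = -1.9492; 1/14.3 − 1/1.93 = -0.4482.
t = -1.9492 / -0.4482 ≈ 4.3489 days.

4.35 days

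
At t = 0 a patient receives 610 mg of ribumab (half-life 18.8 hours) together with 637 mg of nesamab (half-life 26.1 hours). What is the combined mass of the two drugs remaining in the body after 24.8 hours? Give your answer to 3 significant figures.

ribumab: 610 × (1/2)^(24.8/18.8) = 610 × (1/2)^1.3191 ≈ 244.47 mg.
nesamab: 637 × (1/2)^(24.8/26.1) = 637 × (1/2)^0.95019 ≈ 329.69 mg.
Total = 244.47 + 329.69 ≈ 574.16 mg.

574 mg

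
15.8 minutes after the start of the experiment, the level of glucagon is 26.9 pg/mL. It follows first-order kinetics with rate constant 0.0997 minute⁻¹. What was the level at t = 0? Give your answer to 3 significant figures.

t½ = ln 2 / λ = 0.69315 / 0.0997 ≈ 6.9523 minutes.
Number of half-lives elapsed: n = 15.8/6.9523 ≈ 2.2726.
A₀ = A × 2^n = 26.9 × 2^2.2726 = 26.9 × 4.832 ≈ 129.98 pg/mL.

130 pg/mL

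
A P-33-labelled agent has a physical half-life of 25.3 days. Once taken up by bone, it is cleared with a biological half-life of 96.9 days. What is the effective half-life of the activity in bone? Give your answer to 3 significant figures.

1/t_eff = 1/t_phys + 1/t_biol = 1/25.3 + 1/96.9 = 0.049846 per day.
t_eff = 25.3 × 96.9 / (25.3 + 96.9) ≈ 20.062 days.

20.1 days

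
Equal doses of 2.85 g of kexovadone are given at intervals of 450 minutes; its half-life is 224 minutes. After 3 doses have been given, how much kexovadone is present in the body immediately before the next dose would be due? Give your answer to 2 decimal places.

0.93 g

The 3 doses were given 1350, 900, 450 minutes ago.
Total = 2.85·(1/2)^(1350/224) + 2.85·(1/2)^(900/224) + 2.85·(1/2)^(450/224)
      = 0.043712 + 0.17593 + 0.7081 ≈ 0.92775 g.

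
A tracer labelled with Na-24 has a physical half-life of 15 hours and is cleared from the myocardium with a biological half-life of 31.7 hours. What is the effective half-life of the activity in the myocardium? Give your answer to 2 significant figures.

1/t_eff = 1/t_phys + 1/t_biol = 1/15 + 1/31.7 = 0.098212 per hour.
t_eff = 15 × 31.7 / (15 + 31.7) ≈ 10.182 hours.

10 hours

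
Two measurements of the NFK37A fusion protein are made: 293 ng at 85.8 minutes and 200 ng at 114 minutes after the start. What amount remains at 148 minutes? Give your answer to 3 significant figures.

Over Δt = 114 − 85.8 = 28.2 minutes, the level fell by a factor of 293/200 ≈ 1.465.
n = log₂(1.465) ≈ 0.5509 half-lives, so t½ = 28.2/0.5509 ≈ 51.189 minutes.
From t = 114 to t = 148: 200 × (1/2)^((148−114)/51.189) ≈ 126.21 ng.

126 ng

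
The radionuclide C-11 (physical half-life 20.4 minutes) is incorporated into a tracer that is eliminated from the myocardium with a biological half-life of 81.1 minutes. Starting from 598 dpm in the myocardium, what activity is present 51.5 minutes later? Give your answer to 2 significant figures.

67 dpm

1/t_eff = 1/t_phys + 1/t_biol = 1/20.4 + 1/81.1 = 0.06135 per minute.
t_eff = 20.4 × 81.1 / (20.4 + 81.1) ≈ 16.3 minutes.
Remaining = 598 × (1/2)^(51.5/16.3) = 598 × (1/2)^3.1595 ≈ 66.925 dpm.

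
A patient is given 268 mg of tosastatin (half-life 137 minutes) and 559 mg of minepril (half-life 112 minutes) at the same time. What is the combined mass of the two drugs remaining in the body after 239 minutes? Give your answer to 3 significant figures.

tosastatin: 268 × (1/2)^(239/137) = 268 × (1/2)^1.7445 ≈ 79.98 mg.
minepril: 559 × (1/2)^(239/112) = 559 × (1/2)^2.1339 ≈ 127.36 mg.
Total = 79.98 + 127.36 ≈ 207.34 mg.

207 mg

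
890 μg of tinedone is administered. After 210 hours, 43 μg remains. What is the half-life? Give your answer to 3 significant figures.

A/A₀ = 43/890 ≈ 0.048315.
n = log₂(20.698) ≈ 4.3714 half-lives elapsed in 210 hours.
t½ = 210/4.3714 ≈ 48.04 hours.

48.0 hours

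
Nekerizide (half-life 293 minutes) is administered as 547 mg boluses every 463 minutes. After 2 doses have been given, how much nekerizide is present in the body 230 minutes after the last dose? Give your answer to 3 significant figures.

424 mg

The 2 doses were given 693, 230 minutes ago.
Total = 547·(1/2)^(693/293) + 547·(1/2)^(230/293)
      = 106.17 + 317.46 ≈ 423.62 mg.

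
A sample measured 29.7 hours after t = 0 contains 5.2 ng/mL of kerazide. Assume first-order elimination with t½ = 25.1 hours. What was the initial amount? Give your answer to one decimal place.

Number of half-lives elapsed: n = 29.7/25.1 ≈ 1.1833.
A₀ = A × 2^n = 5.2 × 2^1.1833 = 5.2 × 2.2709 ≈ 11.809 ng/mL.

11.8 ng/mL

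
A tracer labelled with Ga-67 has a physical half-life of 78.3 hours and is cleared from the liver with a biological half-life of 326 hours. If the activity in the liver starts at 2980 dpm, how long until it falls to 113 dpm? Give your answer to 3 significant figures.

1/t_eff = 1/t_phys + 1/t_biol = 1/78.3 + 1/326 = 0.015839 per hour.
t_eff = 78.3 × 326 / (78.3 + 326) ≈ 63.136 hours.
n = log₂(2980/113) ≈ 4.7209; t = 4.7209 × 63.136 ≈ 298.06 hours.

298 hours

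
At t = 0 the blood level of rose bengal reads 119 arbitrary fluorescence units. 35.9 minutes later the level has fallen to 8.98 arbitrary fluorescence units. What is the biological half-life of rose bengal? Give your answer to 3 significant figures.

A/A₀ = 8.98/119 ≈ 0.075462.
n = log₂(13.252) ≈ 3.7281 half-lives elapsed in 35.9 minutes.
t½ = 35.9/3.7281 ≈ 9.6296 minutes.

9.63 minutes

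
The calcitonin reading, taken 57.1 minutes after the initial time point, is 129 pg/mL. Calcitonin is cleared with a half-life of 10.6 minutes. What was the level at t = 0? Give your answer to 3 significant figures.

5400 pg/mL

Number of half-lives elapsed: n = 57.1/10.6 ≈ 5.3868.
A₀ = A × 2^n = 129 × 2^5.3868 = 129 × 41.839 ≈ 5397.3 pg/mL.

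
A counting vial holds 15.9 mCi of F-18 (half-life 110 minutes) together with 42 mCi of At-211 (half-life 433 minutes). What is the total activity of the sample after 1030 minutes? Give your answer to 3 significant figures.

8.10 mCi

F-18: 15.9 × (1/2)^(1030/110) = 15.9 × (1/2)^9.3636 ≈ 0.024136 mCi.
At-211: 42 × (1/2)^(1030/433) = 42 × (1/2)^2.3788 ≈ 8.0756 mCi.
Total = 0.024136 + 8.0756 ≈ 8.0997 mCi.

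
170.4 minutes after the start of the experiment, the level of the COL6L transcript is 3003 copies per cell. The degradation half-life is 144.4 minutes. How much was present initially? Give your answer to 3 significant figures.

Number of half-lives elapsed: n = 170.4/144.4 ≈ 1.1801.
A₀ = A × 2^n = 3003 × 2^1.1801 = 3003 × 2.2659 ≈ 6804.4 copies per cell.

6800 copies per cell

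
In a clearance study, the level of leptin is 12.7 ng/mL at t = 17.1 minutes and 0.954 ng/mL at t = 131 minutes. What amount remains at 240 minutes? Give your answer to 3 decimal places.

Over Δt = 131 − 17.1 = 113.9 minutes, the level fell by a factor of 12.7/0.954 ≈ 13.312.
n = log₂(13.312) ≈ 3.7347 half-lives, so t½ = 113.9/3.7347 ≈ 30.498 minutes.
From t = 131 to t = 240: 0.954 × (1/2)^((240−131)/30.498) ≈ 0.080105 ng/mL.

0.080 ng/mL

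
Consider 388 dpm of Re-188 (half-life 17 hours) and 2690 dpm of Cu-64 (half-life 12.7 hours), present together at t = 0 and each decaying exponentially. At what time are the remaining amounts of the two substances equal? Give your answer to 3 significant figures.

Set 388·(1/2)^(t/17) = 2690·(1/2)^(t/12.7).
Taking log₂: log₂(388/2690) = t·(1/17 − 1/12.7).
log₂(0.14424) = -2.7935; 1/17 − 1/12.7 = -0.019917.
t = -2.7935 / -0.019917 ≈ 140.26 hours.

140 hours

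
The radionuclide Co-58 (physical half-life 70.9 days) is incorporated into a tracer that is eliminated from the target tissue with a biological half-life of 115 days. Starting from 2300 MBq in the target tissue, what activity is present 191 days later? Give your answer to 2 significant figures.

110 MBq

1/t_eff = 1/t_phys + 1/t_biol = 1/70.9 + 1/115 = 0.0228 per day.
t_eff = 70.9 × 115 / (70.9 + 115) ≈ 43.86 days.
Remaining = 2300 × (1/2)^(191/43.86) = 2300 × (1/2)^4.3548 ≈ 112.41 MBq.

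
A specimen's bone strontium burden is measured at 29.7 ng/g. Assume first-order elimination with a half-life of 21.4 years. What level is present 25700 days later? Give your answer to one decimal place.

Convert the elapsed time: 25700 days = 70.411 years.
Number of half-lives: n = 70.411/21.4 ≈ 3.2902.
Remaining = 29.7 × (1/2)^3.2902 = 29.7 × 0.10222 ≈ 3.036 ng/g.

3.0 ng/g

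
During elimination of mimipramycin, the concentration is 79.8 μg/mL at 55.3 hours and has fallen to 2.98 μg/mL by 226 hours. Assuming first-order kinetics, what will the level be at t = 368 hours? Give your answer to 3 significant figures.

0.193 μg/mL

Over Δt = 226 − 55.3 = 170.7 hours, the level fell by a factor of 79.8/2.98 ≈ 26.779.
n = log₂(26.779) ≈ 4.743 half-lives, so t½ = 170.7/4.743 ≈ 35.99 hours.
From t = 226 to t = 368: 2.98 × (1/2)^((368−226)/35.99) ≈ 0.19341 μg/mL.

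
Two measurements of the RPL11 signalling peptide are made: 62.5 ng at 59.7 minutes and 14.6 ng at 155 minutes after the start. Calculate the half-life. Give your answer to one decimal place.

45.4 minutes

Over Δt = 155 − 59.7 = 95.3 minutes, the level fell by a factor of 62.5/14.6 ≈ 4.2808.
n = log₂(4.2808) ≈ 2.0979 half-lives, so t½ = 95.3/2.0979 ≈ 45.427 minutes.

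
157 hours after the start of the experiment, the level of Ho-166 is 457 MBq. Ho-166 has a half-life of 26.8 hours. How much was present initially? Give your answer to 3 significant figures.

Number of half-lives elapsed: n = 157/26.8 ≈ 5.8582.
A₀ = A × 2^n = 457 × 2^5.8582 = 457 × 58.009 ≈ 26510 MBq.

26500 MBq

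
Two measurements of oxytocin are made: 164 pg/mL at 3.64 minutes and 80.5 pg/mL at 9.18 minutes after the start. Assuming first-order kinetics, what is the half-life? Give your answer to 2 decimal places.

Over Δt = 9.18 − 3.64 = 5.54 minutes, the level fell by a factor of 164/80.5 ≈ 2.0373.
n = log₂(2.0373) ≈ 1.0266 half-lives, so t½ = 5.54/1.0266 ≈ 5.3963 minutes.

5.40 minutes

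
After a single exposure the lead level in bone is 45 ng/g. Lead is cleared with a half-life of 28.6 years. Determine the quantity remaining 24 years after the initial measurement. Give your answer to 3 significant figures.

25.2 ng/g

Number of half-lives: n = 24/28.6 ≈ 0.83916.
Remaining = 45 × (1/2)^0.83916 = 45 × 0.55897 ≈ 25.154 ng/g.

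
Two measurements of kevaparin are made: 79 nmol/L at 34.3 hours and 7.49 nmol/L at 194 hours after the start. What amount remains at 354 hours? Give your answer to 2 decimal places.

0.71 nmol/L

Over Δt = 194 − 34.3 = 159.7 hours, the level fell by a factor of 79/7.49 ≈ 10.547.
n = log₂(10.547) ≈ 3.3988 half-lives, so t½ = 159.7/3.3988 ≈ 46.987 hours.
From t = 194 to t = 354: 7.49 × (1/2)^((354−194)/46.987) ≈ 0.70699 nmol/L.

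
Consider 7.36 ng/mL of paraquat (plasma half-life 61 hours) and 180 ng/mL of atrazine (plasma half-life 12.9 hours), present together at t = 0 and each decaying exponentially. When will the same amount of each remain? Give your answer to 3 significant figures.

75.5 hours

Set 7.36·(1/2)^(t/61) = 180·(1/2)^(t/12.9).
Taking log₂: log₂(7.36/180) = t·(1/61 − 1/12.9).
log₂(0.040889) = -4.6121; 1/61 − 1/12.9 = -0.061126.
t = -4.6121 / -0.061126 ≈ 75.453 hours.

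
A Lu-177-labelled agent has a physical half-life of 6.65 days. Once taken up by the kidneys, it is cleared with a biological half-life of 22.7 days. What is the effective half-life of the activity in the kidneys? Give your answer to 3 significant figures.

1/t_eff = 1/t_phys + 1/t_biol = 1/6.65 + 1/22.7 = 0.19443 per day.
t_eff = 6.65 × 22.7 / (6.65 + 22.7) ≈ 5.1433 days.

5.14 days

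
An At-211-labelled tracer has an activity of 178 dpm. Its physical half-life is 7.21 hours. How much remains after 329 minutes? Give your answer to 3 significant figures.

105 dpm

Convert the elapsed time: 329 minutes = 5.48333 hours.
Number of half-lives: n = 5.48333/7.21 ≈ 0.76052.
Remaining = 178 × (1/2)^0.76052 = 178 × 0.59028 ≈ 105.07 dpm.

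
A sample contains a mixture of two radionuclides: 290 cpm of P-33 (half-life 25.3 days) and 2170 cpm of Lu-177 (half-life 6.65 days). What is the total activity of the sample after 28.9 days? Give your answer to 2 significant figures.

P-33: 290 × (1/2)^(28.9/25.3) = 290 × (1/2)^1.1423 ≈ 131.38 cpm.
Lu-177: 2170 × (1/2)^(28.9/6.65) = 2170 × (1/2)^4.3459 ≈ 106.71 cpm.
Total = 131.38 + 106.71 ≈ 238.1 cpm.

240 cpm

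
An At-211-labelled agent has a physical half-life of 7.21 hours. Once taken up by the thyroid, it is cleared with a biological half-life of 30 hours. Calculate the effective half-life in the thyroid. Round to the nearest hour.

6 hours

1/t_eff = 1/t_phys + 1/t_biol = 1/7.21 + 1/30 = 0.17203 per hour.
t_eff = 7.21 × 30 / (7.21 + 30) ≈ 5.813 hours.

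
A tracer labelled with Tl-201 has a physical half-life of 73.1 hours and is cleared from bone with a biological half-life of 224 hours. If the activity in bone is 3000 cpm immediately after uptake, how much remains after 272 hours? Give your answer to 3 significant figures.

98.1 cpm

1/t_eff = 1/t_phys + 1/t_biol = 1/73.1 + 1/224 = 0.018144 per hour.
t_eff = 73.1 × 224 / (73.1 + 224) ≈ 55.114 hours.
Remaining = 3000 × (1/2)^(272/55.114) = 3000 × (1/2)^4.9352 ≈ 98.056 cpm.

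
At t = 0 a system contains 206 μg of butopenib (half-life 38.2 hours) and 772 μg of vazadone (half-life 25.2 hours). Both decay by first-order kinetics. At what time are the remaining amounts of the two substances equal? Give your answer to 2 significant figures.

Set 206·(1/2)^(t/38.2) = 772·(1/2)^(t/25.2).
Taking log₂: log₂(206/772) = t·(1/38.2 − 1/25.2).
log₂(0.26684) = -1.906; 1/38.2 − 1/25.2 = -0.013505.
t = -1.906 / -0.013505 ≈ 141.13 hours.

140 hours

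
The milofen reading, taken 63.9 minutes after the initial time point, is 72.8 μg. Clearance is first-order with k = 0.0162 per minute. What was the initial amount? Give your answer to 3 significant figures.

205 μg

t½ = ln 2 / k = 0.69315 / 0.0162 ≈ 42.787 minutes.
Number of half-lives elapsed: n = 63.9/42.787 ≈ 1.4934.
A₀ = A × 2^n = 72.8 × 2^1.4934 = 72.8 × 2.8156 ≈ 204.98 μg.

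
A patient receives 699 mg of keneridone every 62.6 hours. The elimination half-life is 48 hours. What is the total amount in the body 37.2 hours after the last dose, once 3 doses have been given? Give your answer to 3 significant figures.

641 mg

The 3 doses were given 162.4, 99.8, 37.2 hours ago.
Total = 699·(1/2)^(162.4/48) + 699·(1/2)^(99.8/48) + 699·(1/2)^(37.2/48)
      = 66.987 + 165.42 + 408.49 ≈ 640.89 mg.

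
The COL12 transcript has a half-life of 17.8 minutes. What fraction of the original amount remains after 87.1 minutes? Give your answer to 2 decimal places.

n = 87.1/17.8 ≈ 4.8933 half-lives.
Fraction remaining = (1/2)^4.8933 ≈ 0.03365.

0.03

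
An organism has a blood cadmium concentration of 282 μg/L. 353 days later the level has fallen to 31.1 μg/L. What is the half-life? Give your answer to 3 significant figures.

111 days

A/A₀ = 31.1/282 ≈ 0.11028.
n = log₂(9.0675) ≈ 3.1807 half-lives elapsed in 353 days.
t½ = 353/3.1807 ≈ 110.98 days.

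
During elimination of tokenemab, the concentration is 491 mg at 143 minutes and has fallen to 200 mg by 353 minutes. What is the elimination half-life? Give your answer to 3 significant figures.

162 minutes

Over Δt = 353 − 143 = 210 minutes, the level fell by a factor of 491/200 ≈ 2.455.
n = log₂(2.455) ≈ 1.2957 half-lives, so t½ = 210/1.2957 ≈ 162.07 minutes.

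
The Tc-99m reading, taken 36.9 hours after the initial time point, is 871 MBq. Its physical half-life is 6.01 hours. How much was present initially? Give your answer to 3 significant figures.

Number of half-lives elapsed: n = 36.9/6.01 ≈ 6.1398.
A₀ = A × 2^n = 871 × 2^6.1398 = 871 × 70.511 ≈ 61415 MBq.

61400 MBq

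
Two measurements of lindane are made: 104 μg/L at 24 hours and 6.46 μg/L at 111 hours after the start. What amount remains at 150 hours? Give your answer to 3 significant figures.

Over Δt = 111 − 24 = 87 hours, the level fell by a factor of 104/6.46 ≈ 16.099.
n = log₂(16.099) ≈ 4.0089 half-lives, so t½ = 87/4.0089 ≈ 21.702 hours.
From t = 111 to t = 150: 6.46 × (1/2)^((150−111)/21.702) ≈ 1.8589 μg/L.

1.86 μg/L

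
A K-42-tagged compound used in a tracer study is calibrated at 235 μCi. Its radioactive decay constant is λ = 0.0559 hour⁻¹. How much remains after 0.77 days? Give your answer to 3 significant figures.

t½ = ln 2 / λ = 0.69315 / 0.0559 ≈ 12.4 hours.
Convert the elapsed time: 0.77 days = 18.48 hours.
Number of half-lives: n = 18.48/12.4 ≈ 1.4904.
Remaining = 235 × (1/2)^1.4904 = 235 × 0.35593 ≈ 83.643 μCi.

83.6 μCi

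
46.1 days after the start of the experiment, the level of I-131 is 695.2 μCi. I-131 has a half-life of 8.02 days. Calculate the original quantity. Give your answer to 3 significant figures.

Number of half-lives elapsed: n = 46.1/8.02 ≈ 5.7481.
A₀ = A × 2^n = 695.2 × 2^5.7481 = 695.2 × 53.748 ≈ 37365 μCi.

37400 μCi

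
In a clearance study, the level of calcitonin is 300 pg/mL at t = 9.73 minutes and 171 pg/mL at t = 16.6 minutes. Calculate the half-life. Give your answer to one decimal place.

8.5 minutes

Over Δt = 16.6 − 9.73 = 6.87 minutes, the level fell by a factor of 300/171 ≈ 1.7544.
n = log₂(1.7544) ≈ 0.81097 half-lives, so t½ = 6.87/0.81097 ≈ 8.4714 minutes.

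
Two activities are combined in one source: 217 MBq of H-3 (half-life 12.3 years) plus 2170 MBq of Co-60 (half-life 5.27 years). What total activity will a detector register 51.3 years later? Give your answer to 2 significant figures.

H-3: 217 × (1/2)^(51.3/12.3) = 217 × (1/2)^4.1707 ≈ 12.049 MBq.
Co-60: 2170 × (1/2)^(51.3/5.27) = 2170 × (1/2)^9.7343 ≈ 2.5476 MBq.
Total = 12.049 + 2.5476 ≈ 14.596 MBq.

15 MBq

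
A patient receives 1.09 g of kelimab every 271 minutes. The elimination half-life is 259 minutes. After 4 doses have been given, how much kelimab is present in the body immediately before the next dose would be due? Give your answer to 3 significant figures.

The 4 doses were given 1084, 813, 542, 271 minutes ago.
Total = 1.09·(1/2)^(1084/259) + 1.09·(1/2)^(813/259) + 1.09·(1/2)^(542/259) + 1.09·(1/2)^(271/259)
      = 0.059912 + 0.12374 + 0.25555 + 0.52778 ≈ 0.96697 g.

0.967 g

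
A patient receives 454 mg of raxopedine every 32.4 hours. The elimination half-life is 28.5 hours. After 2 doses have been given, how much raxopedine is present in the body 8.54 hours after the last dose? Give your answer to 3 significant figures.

The 2 doses were given 40.94, 8.54 hours ago.
Total = 454·(1/2)^(40.94/28.5) + 454·(1/2)^(8.54/28.5)
      = 167.74 + 368.85 ≈ 536.59 mg.

537 mg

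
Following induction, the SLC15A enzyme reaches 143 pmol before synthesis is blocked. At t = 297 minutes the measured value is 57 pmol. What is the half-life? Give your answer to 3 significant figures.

224 minutes

A/A₀ = 57/143 ≈ 0.3986.
n = log₂(2.5088) ≈ 1.327 half-lives elapsed in 297 minutes.
t½ = 297/1.327 ≈ 223.82 minutes.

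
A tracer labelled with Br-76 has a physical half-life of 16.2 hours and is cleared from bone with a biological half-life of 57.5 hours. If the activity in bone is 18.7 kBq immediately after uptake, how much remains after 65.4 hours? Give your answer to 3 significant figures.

1/t_eff = 1/t_phys + 1/t_biol = 1/16.2 + 1/57.5 = 0.07912 per hour.
t_eff = 16.2 × 57.5 / (16.2 + 57.5) ≈ 12.639 hours.
Remaining = 18.7 × (1/2)^(65.4/12.639) = 18.7 × (1/2)^5.1744 ≈ 0.51783 kBq.

0.518 kBq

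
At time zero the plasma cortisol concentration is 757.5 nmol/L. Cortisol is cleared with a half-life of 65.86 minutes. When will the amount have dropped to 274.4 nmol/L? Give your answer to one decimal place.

Fraction remaining = 274.4/757.5 ≈ 0.36224.
n = log₂(757.5/274.4) = ln(2.7606)/ln 2 ≈ 1.465 half-lives.
t = n × t½ = 1.465 × 65.86 ≈ 96.483 minutes.

96.5 minutes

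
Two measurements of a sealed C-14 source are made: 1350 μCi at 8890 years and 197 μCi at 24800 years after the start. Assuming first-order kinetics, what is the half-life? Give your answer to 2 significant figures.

5700 years

Over Δt = 24800 − 8890 = 15910 years, the level fell by a factor of 1350/197 ≈ 6.8528.
n = log₂(6.8528) ≈ 2.7767 half-lives, so t½ = 15910/2.7767 ≈ 5729.8 years.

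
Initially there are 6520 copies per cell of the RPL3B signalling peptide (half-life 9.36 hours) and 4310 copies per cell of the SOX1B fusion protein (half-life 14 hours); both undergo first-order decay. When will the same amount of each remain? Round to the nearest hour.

Set 6520·(1/2)^(t/9.36) = 4310·(1/2)^(t/14).
Taking log₂: log₂(6520/4310) = t·(1/9.36 − 1/14).
log₂(1.5128) = 0.59718; 1/9.36 − 1/14 = 0.035409.
t = 0.59718 / 0.035409 ≈ 16.865 hours.

17 hours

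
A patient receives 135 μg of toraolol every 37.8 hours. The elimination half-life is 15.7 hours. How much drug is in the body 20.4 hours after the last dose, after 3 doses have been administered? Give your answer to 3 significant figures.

67.1 μg

The 3 doses were given 96, 58.2, 20.4 hours ago.
Total = 135·(1/2)^(96/15.7) + 135·(1/2)^(58.2/15.7) + 135·(1/2)^(20.4/15.7)
      = 1.9482 + 10.337 + 54.851 ≈ 67.137 μg.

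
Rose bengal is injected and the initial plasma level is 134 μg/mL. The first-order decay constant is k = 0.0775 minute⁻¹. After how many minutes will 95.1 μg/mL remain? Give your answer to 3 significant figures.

t½ = ln 2 / k = 0.69315 / 0.0775 ≈ 8.9438 minutes.
Fraction remaining = 95.1/134 ≈ 0.7097.
n = log₂(134/95.1) = ln(1.409)/ln 2 ≈ 0.49472 half-lives.
t = n × t½ = 0.49472 × 8.9438 ≈ 4.4247 minutes.

4.42 minutes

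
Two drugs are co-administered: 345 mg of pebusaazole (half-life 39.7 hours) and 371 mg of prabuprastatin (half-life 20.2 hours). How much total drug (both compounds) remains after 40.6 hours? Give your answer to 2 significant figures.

pebusaazole: 345 × (1/2)^(40.6/39.7) = 345 × (1/2)^1.0227 ≈ 169.81 mg.
prabuprastatin: 371 × (1/2)^(40.6/20.2) = 371 × (1/2)^2.0099 ≈ 92.116 mg.
Total = 169.81 + 92.116 ≈ 261.93 mg.

260 mg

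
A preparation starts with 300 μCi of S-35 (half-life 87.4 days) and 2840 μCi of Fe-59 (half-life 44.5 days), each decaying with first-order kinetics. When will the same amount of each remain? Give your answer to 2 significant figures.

Set 300·(1/2)^(t/87.4) = 2840·(1/2)^(t/44.5).
Taking log₂: log₂(300/2840) = t·(1/87.4 − 1/44.5).
log₂(0.10563) = -3.2429; 1/87.4 − 1/44.5 = -0.01103.
t = -3.2429 / -0.01103 ≈ 294 days.

290 days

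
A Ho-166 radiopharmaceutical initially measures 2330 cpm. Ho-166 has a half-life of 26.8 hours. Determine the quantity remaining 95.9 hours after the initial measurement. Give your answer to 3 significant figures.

195 cpm

Number of half-lives: n = 95.9/26.8 ≈ 3.5784.
Remaining = 2330 × (1/2)^3.5784 = 2330 × 0.083716 ≈ 195.06 cpm.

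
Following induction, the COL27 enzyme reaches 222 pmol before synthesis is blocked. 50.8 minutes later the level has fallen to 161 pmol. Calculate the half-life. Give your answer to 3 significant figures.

110 minutes

A/A₀ = 161/222 ≈ 0.72523.
n = log₂(1.3789) ≈ 0.4635 half-lives elapsed in 50.8 minutes.
t½ = 50.8/0.4635 ≈ 109.6 minutes.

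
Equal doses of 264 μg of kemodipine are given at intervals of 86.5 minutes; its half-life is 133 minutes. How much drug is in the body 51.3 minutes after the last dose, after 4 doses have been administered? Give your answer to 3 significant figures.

465 μg

The 4 doses were given 310.8, 224.3, 137.8, 51.3 minutes ago.
Total = 264·(1/2)^(310.8/133) + 264·(1/2)^(224.3/133) + 264·(1/2)^(137.8/133) + 264·(1/2)^(51.3/133)
      = 52.257 + 82.021 + 128.74 + 202.07 ≈ 465.08 μg.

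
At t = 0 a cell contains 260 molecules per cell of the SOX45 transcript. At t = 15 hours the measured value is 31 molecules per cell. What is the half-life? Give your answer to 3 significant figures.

4.89 hours

A/A₀ = 31/260 ≈ 0.11923.
n = log₂(8.3871) ≈ 3.0682 half-lives elapsed in 15 hours.
t½ = 15/3.0682 ≈ 4.8889 hours.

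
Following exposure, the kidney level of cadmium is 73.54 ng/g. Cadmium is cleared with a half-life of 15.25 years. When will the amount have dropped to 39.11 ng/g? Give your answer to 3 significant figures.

Fraction remaining = 39.11/73.54 ≈ 0.53182.
n = log₂(73.54/39.11) = ln(1.8803)/ln 2 ≈ 0.91099 half-lives.
t = n × t½ = 0.91099 × 15.25 ≈ 13.893 years.

13.9 years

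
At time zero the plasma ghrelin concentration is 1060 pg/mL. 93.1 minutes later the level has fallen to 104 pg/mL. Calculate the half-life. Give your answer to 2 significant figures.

28 minutes

A/A₀ = 104/1060 ≈ 0.098113.
n = log₂(10.192) ≈ 3.3494 half-lives elapsed in 93.1 minutes.
t½ = 93.1/3.3494 ≈ 27.796 minutes.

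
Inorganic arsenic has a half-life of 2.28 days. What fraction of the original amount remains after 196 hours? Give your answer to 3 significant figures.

0.0835

196 hours = 8.16667 days.
n = 8.16667/2.28 ≈ 3.5819 half-lives.
Fraction remaining = (1/2)^3.5819 ≈ 0.083512.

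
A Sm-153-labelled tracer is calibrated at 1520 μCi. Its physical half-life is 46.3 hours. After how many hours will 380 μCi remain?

380/1520 = 1/4, so 2 half-lives have elapsed.
t = 2 × 46.3 = 92.6 hours.

92.6 hours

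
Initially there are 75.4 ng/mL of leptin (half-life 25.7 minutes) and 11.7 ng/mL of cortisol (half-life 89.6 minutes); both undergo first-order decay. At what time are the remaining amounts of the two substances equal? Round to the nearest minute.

Set 75.4·(1/2)^(t/25.7) = 11.7·(1/2)^(t/89.6).
Taking log₂: log₂(75.4/11.7) = t·(1/25.7 − 1/89.6).
log₂(6.4444) = 2.6881; 1/25.7 − 1/89.6 = 0.02775.
t = 2.6881 / 0.02775 ≈ 96.868 minutes.

97 minutes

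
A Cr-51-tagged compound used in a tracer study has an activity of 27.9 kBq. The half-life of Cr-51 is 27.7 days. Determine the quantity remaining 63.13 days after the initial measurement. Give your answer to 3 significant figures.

5.75 kBq

Number of half-lives: n = 63.13/27.7 ≈ 2.2791.
Remaining = 27.9 × (1/2)^2.2791 = 27.9 × 0.20603 ≈ 5.7483 kBq.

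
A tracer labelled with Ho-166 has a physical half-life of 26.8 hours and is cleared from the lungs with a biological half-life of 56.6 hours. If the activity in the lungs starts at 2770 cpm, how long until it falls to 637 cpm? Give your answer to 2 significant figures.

39 hours

1/t_eff = 1/t_phys + 1/t_biol = 1/26.8 + 1/56.6 = 0.054981 per hour.
t_eff = 26.8 × 56.6 / (26.8 + 56.6) ≈ 18.188 hours.
n = log₂(2770/637) ≈ 2.1205; t = 2.1205 × 18.188 ≈ 38.568 hours.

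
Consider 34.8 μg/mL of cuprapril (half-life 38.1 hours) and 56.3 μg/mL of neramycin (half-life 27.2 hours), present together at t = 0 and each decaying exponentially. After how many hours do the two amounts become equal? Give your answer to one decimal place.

Set 34.8·(1/2)^(t/38.1) = 56.3·(1/2)^(t/27.2).
Taking log₂: log₂(34.8/56.3) = t·(1/38.1 − 1/27.2).
log₂(0.61812) = -0.69405; 1/38.1 − 1/27.2 = -0.010518.
t = -0.69405 / -0.010518 ≈ 65.987 hours.

66.0 hours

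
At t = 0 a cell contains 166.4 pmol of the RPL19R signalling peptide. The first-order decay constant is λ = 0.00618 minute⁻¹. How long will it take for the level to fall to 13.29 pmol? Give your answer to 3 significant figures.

409 minutes

t½ = ln 2 / λ = 0.69315 / 0.00618 ≈ 112.16 minutes.
Fraction remaining = 13.29/166.4 ≈ 0.079868.
n = log₂(166.4/13.29) = ln(12.521)/ln 2 ≈ 3.6462 half-lives.
t = n × t½ = 3.6462 × 112.16 ≈ 408.96 minutes.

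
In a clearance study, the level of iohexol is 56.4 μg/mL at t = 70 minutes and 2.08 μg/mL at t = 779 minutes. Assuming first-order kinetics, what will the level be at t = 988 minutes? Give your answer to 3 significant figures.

Over Δt = 779 − 70 = 709 minutes, the level fell by a factor of 56.4/2.08 ≈ 27.115.
n = log₂(27.115) ≈ 4.761 half-lives, so t½ = 709/4.761 ≈ 148.92 minutes.
From t = 779 to t = 988: 2.08 × (1/2)^((988−779)/148.92) ≈ 0.78628 μg/mL.

0.786 μg/mL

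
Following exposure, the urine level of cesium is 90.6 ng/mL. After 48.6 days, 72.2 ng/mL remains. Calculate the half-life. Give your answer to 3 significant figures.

148 days

A/A₀ = 72.2/90.6 ≈ 0.79691.
n = log₂(1.2548) ≈ 0.32751 half-lives elapsed in 48.6 days.
t½ = 48.6/0.32751 ≈ 148.39 days.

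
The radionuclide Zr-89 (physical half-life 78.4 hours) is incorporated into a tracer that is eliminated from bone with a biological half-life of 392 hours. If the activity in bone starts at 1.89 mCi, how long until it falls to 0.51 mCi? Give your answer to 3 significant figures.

1/t_eff = 1/t_phys + 1/t_biol = 1/78.4 + 1/392 = 0.015306 per hour.
t_eff = 78.4 × 392 / (78.4 + 392) ≈ 65.333 hours.
n = log₂(1.89/0.51) ≈ 1.8898; t = 1.8898 × 65.333 ≈ 123.47 hours.

123 hours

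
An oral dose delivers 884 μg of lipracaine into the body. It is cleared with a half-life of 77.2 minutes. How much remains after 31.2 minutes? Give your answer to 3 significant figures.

668 μg

Number of half-lives: n = 31.2/77.2 ≈ 0.40415.
Remaining = 884 × (1/2)^0.40415 = 884 × 0.75568 ≈ 668.02 μg.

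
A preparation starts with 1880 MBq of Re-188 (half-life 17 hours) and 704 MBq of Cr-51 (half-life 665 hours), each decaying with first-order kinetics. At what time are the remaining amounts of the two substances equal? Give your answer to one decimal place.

24.7 hours

Set 1880·(1/2)^(t/17) = 704·(1/2)^(t/665).
Taking log₂: log₂(1880/704) = t·(1/17 − 1/665).
log₂(2.6705) = 1.4171; 1/17 − 1/665 = 0.05732.
t = 1.4171 / 0.05732 ≈ 24.722 hours.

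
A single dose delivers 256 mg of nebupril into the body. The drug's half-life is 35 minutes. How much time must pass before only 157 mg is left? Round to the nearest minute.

Fraction remaining = 157/256 ≈ 0.61328.
n = log₂(256/157) = ln(1.6306)/ln 2 ≈ 0.70538 half-lives.
t = n × t½ = 0.70538 × 35 ≈ 24.688 minutes.

25 minutes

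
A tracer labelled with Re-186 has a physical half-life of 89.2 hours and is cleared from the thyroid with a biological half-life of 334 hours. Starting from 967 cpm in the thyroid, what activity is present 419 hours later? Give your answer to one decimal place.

1/t_eff = 1/t_phys + 1/t_biol = 1/89.2 + 1/334 = 0.014205 per hour.
t_eff = 89.2 × 334 / (89.2 + 334) ≈ 70.399 hours.
Remaining = 967 × (1/2)^(419/70.399) = 967 × (1/2)^5.9518 ≈ 15.623 cpm.

15.6 cpm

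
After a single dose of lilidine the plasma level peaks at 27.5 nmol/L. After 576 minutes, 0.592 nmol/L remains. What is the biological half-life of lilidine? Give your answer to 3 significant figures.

A/A₀ = 0.592/27.5 ≈ 0.021527.
n = log₂(46.453) ≈ 5.5377 half-lives elapsed in 576 minutes.
t½ = 576/5.5377 ≈ 104.01 minutes.

104 minutes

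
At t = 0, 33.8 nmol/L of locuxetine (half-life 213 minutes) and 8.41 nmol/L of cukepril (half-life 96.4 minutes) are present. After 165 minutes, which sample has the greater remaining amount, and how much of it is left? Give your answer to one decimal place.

locuxetine: 33.8 × (1/2)^0.77465 ≈ 19.757 nmol/L.
cukepril: 8.41 × (1/2)^1.7116 ≈ 2.5677 nmol/L.
Locuxetine has more remaining, at ≈ 19.757 nmol/L.

locuxetine, 19.8 nmol/L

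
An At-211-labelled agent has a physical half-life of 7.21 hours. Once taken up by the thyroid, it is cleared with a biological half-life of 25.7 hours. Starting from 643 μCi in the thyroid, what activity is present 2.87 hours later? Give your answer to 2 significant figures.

1/t_eff = 1/t_phys + 1/t_biol = 1/7.21 + 1/25.7 = 0.17761 per hour.
t_eff = 7.21 × 25.7 / (7.21 + 25.7) ≈ 5.6304 hours.
Remaining = 643 × (1/2)^(2.87/5.6304) = 643 × (1/2)^0.50973 ≈ 451.61 μCi.

450 μCi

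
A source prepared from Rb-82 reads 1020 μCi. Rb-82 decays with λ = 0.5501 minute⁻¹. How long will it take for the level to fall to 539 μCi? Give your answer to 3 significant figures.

t½ = ln 2 / λ = 0.69315 / 0.5501 ≈ 1.26 minutes.
Fraction remaining = 539/1020 ≈ 0.52843.
n = log₂(1020/539) = ln(1.8924)/ln 2 ≈ 0.92021 half-lives.
t = n × t½ = 0.92021 × 1.26 ≈ 1.1595 minutes.

1.16 minutes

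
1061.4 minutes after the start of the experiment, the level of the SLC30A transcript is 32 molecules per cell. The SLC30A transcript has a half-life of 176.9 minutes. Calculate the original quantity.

2048 molecules per cell

Number of half-lives elapsed: n = 1061.4/176.9 ≈ 6.
A₀ = A × 2^n = 32 × 2^6 = 32 × 64 ≈ 2048 molecules per cell.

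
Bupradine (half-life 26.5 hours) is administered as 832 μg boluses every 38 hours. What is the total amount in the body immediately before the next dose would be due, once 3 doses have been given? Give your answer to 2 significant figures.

460 μg

The 3 doses were given 114, 76, 38 hours ago.
Total = 832·(1/2)^(114/26.5) + 832·(1/2)^(76/26.5) + 832·(1/2)^(38/26.5)
      = 42.182 + 113.97 + 307.93 ≈ 464.09 μg.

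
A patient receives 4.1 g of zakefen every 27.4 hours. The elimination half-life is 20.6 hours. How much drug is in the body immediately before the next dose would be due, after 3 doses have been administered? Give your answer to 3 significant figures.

The 3 doses were given 82.2, 54.8, 27.4 hours ago.
Total = 4.1·(1/2)^(82.2/20.6) + 4.1·(1/2)^(54.8/20.6) + 4.1·(1/2)^(27.4/20.6)
      = 0.25798 + 0.64861 + 1.6307 ≈ 2.5373 g.

2.54 g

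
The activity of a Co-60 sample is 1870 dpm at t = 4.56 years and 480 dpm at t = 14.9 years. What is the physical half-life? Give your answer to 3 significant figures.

5.27 years

Over Δt = 14.9 − 4.56 = 10.34 years, the level fell by a factor of 1870/480 ≈ 3.8958.
n = log₂(3.8958) ≈ 1.9619 half-lives, so t½ = 10.34/1.9619 ≈ 5.2703 years.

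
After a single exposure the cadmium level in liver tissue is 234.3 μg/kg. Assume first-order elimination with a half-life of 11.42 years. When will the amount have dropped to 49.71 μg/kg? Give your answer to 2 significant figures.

Fraction remaining = 49.71/234.3 ≈ 0.21216.
n = log₂(234.3/49.71) = ln(4.7133)/ln 2 ≈ 2.2367 half-lives.
t = n × t½ = 2.2367 × 11.42 ≈ 25.544 years.

26 years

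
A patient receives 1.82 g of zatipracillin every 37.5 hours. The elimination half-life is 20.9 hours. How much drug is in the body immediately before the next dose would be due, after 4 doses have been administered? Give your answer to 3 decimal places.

The 4 doses were given 150, 112.5, 75, 37.5 hours ago.
Total = 1.82·(1/2)^(150/20.9) + 1.82·(1/2)^(112.5/20.9) + 1.82·(1/2)^(75/20.9) + 1.82·(1/2)^(37.5/20.9)
      = 0.012577 + 0.043621 + 0.15129 + 0.52474 ≈ 0.73223 g.

0.732 g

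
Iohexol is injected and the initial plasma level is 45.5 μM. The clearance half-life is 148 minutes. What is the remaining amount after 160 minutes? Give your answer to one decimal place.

21.5 μM

Number of half-lives: n = 160/148 ≈ 1.0811.
Remaining = 45.5 × (1/2)^1.0811 = 45.5 × 0.47267 ≈ 21.507 μM.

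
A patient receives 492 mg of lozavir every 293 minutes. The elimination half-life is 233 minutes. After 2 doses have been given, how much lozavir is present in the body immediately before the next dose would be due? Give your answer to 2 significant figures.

290 mg

The 2 doses were given 586, 293 minutes ago.
Total = 492·(1/2)^(586/233) + 492·(1/2)^(293/233)
      = 86.073 + 205.79 ≈ 291.86 mg.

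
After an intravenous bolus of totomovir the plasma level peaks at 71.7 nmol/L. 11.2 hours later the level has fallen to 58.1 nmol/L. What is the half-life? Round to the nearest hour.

37 hours

A/A₀ = 58.1/71.7 ≈ 0.81032.
n = log₂(1.2341) ≈ 0.30343 half-lives elapsed in 11.2 hours.
t½ = 11.2/0.30343 ≈ 36.911 hours.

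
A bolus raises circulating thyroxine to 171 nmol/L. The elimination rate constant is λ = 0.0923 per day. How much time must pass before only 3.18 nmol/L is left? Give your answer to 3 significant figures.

t½ = ln 2 / λ = 0.69315 / 0.0923 ≈ 7.5097 days.
Fraction remaining = 3.18/171 ≈ 0.018596.
n = log₂(171/3.18) = ln(53.774)/ln 2 ≈ 5.7488 half-lives.
t = n × t½ = 5.7488 × 7.5097 ≈ 43.172 days.

43.2 days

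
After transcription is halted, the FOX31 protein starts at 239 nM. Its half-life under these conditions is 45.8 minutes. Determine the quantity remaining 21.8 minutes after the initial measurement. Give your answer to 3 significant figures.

172 nM

Number of half-lives: n = 21.8/45.8 ≈ 0.47598.
Remaining = 239 × (1/2)^0.47598 = 239 × 0.71898 ≈ 171.84 nM.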